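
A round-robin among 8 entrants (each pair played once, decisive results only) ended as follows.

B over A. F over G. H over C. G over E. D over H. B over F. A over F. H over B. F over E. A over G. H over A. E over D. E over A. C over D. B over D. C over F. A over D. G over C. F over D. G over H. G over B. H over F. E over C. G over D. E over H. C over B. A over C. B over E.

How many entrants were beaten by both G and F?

2

G beat: B, C, D, E, H.
F beat: D, E, G.
Both beat: D, E — 2.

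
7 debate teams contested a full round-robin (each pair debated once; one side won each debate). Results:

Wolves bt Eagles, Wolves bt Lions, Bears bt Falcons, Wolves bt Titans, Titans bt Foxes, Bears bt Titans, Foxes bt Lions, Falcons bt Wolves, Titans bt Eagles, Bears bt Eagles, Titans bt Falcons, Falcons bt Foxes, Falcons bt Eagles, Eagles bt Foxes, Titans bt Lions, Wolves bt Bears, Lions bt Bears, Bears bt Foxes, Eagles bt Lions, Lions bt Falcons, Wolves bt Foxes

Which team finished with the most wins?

Win totals: Foxes 1, Falcons 3, Titans 4, Bears 4, Eagles 2, Lions 2, Wolves 5.
Wolves leads with 5 wins (next highest: 4).

Wolves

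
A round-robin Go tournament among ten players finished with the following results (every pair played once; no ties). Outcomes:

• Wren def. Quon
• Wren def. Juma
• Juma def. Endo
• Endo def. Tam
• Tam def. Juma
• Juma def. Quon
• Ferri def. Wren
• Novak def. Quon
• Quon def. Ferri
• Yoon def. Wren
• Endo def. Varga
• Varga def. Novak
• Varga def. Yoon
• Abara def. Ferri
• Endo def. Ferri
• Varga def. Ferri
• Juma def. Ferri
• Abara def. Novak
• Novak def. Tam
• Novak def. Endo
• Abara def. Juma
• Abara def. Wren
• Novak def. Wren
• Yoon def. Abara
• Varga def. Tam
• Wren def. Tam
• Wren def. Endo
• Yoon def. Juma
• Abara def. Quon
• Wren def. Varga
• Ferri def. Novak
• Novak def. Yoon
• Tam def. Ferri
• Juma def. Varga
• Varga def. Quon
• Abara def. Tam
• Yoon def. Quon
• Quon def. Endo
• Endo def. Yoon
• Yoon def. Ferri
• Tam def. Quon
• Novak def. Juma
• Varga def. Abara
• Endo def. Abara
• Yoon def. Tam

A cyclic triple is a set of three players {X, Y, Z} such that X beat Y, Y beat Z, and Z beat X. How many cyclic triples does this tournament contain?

29

Win totals: Abara 6, Yoon 6, Endo 5, Quon 2, Tam 3, Ferri 2, Novak 6, Wren 5, Juma 4, Varga 6.
A player with w wins dominates both others in C(w,2) triples; summing gives 15 + 15 + 10 + 1 + 3 + 1 + 15 + 10 + 6 + 15 = 91 transitive triples.
Total triples C(10,3) = 120, so cyclic triples = 120 − 91 = 29.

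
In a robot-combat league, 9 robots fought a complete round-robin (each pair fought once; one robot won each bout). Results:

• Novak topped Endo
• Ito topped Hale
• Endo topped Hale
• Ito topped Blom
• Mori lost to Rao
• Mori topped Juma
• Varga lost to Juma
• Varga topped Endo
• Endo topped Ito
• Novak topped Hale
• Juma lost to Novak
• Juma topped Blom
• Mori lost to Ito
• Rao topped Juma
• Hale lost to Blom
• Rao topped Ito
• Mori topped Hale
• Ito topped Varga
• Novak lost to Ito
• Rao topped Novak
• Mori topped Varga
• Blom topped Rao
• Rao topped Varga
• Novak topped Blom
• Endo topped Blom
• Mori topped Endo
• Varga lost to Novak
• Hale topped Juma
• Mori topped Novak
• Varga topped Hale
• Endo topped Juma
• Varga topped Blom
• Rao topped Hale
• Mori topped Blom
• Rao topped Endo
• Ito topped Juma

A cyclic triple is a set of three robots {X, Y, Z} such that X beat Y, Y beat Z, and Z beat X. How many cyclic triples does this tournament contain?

12

Win totals: Varga 3, Endo 4, Blom 2, Novak 5, Juma 2, Hale 1, Mori 6, Ito 6, Rao 7.
A robot with w wins dominates both others in C(w,2) triples; summing gives 3 + 6 + 1 + 10 + 1 + 0 + 15 + 15 + 21 = 72 transitive triples.
Total triples C(9,3) = 84, so cyclic triples = 84 − 72 = 12.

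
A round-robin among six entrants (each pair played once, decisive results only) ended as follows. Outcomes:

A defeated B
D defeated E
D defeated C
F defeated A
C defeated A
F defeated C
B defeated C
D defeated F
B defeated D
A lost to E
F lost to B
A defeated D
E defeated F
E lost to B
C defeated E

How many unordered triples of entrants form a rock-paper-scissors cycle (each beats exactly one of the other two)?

Win totals: A 2, B 4, C 2, D 3, E 2, F 2.
An entrant with w wins dominates both others in C(w,2) triples; summing gives 1 + 6 + 1 + 3 + 1 + 1 = 13 transitive triples.
Total triples C(6,3) = 20, so cyclic triples = 20 − 13 = 7.

7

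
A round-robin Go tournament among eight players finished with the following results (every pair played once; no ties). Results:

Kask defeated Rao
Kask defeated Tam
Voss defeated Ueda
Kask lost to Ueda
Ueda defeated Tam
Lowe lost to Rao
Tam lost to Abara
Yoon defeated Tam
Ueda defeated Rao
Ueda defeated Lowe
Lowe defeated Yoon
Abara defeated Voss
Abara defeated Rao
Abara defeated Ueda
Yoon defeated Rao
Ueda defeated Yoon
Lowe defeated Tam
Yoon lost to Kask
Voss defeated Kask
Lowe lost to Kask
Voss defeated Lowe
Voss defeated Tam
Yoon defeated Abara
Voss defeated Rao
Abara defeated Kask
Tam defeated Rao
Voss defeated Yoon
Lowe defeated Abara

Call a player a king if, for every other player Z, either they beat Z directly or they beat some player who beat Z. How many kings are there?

4

Voss reaches everyone (king).
Kask cannot reach Voss, Ueda in two steps.
Yoon reaches everyone (king).
Tam cannot reach Voss, Kask, Yoon, Abara, Ueda in two steps.
Abara reaches everyone (king).
Lowe reaches everyone (king).
Rao cannot reach Voss, Kask, Ueda in two steps.
Ueda cannot reach Voss in two steps.
Kings: Voss, Yoon, Abara, Lowe — 4.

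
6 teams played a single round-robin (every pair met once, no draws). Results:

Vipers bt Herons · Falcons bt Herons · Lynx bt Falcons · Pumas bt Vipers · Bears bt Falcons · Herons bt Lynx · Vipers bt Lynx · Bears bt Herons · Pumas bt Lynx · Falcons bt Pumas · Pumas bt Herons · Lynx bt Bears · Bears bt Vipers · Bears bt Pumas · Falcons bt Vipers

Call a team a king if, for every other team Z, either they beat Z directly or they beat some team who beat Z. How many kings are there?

Pumas reaches everyone (king).
Vipers cannot reach Pumas in two steps.
Herons cannot reach Pumas, Vipers in two steps.
Bears reaches everyone (king).
Lynx reaches everyone (king).
Falcons cannot reach Bears in two steps.
Kings: Pumas, Bears, Lynx — 3.

3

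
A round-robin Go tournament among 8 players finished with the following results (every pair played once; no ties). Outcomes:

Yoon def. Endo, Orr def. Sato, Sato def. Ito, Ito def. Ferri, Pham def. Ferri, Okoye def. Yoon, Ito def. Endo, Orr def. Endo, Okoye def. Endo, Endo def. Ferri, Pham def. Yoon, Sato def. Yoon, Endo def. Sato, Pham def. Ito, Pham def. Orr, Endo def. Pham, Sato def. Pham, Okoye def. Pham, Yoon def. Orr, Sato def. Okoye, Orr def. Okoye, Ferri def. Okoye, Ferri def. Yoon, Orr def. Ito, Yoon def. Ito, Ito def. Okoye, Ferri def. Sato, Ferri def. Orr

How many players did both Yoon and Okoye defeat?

1

Yoon beat: Orr, Ito, Endo.
Okoye beat: Pham, Endo, Yoon.
Both beat: Endo — 1.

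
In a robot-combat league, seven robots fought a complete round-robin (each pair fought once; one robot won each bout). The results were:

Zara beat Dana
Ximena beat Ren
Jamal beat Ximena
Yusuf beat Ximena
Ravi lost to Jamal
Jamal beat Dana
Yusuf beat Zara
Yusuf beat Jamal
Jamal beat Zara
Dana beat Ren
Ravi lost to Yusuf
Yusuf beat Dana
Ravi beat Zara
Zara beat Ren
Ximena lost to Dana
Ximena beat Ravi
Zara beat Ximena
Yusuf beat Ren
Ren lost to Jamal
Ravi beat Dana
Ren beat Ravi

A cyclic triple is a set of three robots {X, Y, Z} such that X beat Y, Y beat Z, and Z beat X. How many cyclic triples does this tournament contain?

4

Win totals: Dana 2, Ren 1, Jamal 5, Yusuf 6, Zara 3, Ximena 2, Ravi 2.
A robot with w wins dominates both others in C(w,2) triples; summing gives 1 + 0 + 10 + 15 + 3 + 1 + 1 = 31 transitive triples.
Total triples C(7,3) = 35, so cyclic triples = 35 − 31 = 4.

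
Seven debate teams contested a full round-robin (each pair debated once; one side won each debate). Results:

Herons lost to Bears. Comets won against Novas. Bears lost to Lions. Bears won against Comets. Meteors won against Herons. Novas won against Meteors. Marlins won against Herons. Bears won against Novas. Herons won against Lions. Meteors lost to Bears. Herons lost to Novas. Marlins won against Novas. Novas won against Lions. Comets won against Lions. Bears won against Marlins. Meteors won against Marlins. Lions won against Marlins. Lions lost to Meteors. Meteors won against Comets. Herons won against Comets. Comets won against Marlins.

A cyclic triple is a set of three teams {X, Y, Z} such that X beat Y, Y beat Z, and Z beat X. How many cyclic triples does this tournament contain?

Win totals: Comets 3, Herons 2, Marlins 2, Novas 3, Bears 5, Lions 2, Meteors 4.
A team with w wins dominates both others in C(w,2) triples; summing gives 3 + 1 + 1 + 3 + 10 + 1 + 6 = 25 transitive triples.
Total triples C(7,3) = 35, so cyclic triples = 35 − 25 = 10.

10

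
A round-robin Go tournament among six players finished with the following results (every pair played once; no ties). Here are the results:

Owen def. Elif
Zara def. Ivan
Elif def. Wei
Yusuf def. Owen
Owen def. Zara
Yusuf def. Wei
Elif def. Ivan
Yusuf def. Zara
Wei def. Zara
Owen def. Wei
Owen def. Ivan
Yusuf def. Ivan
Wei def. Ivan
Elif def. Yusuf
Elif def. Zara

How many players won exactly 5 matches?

0

Win totals: Yusuf 4, Owen 4, Elif 4, Zara 1, Wei 2, Ivan 0.
No player has exactly 5 wins.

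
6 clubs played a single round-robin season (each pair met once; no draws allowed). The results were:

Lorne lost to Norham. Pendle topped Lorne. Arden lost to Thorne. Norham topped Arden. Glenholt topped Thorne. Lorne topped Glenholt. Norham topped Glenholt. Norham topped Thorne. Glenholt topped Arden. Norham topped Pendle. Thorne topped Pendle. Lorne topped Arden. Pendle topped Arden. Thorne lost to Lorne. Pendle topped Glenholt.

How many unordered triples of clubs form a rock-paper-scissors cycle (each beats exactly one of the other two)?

2

Of the C(6,3) = 20 triples, the cyclic ones are: {Pendle, Glenholt, Thorne}; {Pendle, Lorne, Thorne}.
That is 2.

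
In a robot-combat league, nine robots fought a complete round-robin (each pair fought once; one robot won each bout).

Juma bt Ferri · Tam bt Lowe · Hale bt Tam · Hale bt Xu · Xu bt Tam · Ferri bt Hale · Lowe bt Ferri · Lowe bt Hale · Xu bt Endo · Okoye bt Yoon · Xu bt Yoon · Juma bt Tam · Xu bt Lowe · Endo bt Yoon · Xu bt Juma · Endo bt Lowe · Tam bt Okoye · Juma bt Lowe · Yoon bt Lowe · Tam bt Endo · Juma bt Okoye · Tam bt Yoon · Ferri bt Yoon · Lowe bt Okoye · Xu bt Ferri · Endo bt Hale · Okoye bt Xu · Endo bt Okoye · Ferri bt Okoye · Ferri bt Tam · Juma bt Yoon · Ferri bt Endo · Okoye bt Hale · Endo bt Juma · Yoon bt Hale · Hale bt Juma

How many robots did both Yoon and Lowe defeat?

Yoon beat: Hale, Lowe.
Lowe beat: Okoye, Ferri, Hale.
Both beat: Hale — 1.

1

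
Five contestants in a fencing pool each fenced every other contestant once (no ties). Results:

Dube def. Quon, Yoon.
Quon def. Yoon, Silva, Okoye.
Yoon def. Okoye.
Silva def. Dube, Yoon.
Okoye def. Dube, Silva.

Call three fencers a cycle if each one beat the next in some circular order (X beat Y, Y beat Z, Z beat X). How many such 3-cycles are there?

4

Win totals: Dube 2, Yoon 1, Silva 2, Quon 3, Okoye 2.
A fencer with w wins dominates both others in C(w,2) triples; summing gives 1 + 0 + 1 + 3 + 1 = 6 transitive triples.
Total triples C(5,3) = 10, so cyclic triples = 10 − 6 = 4.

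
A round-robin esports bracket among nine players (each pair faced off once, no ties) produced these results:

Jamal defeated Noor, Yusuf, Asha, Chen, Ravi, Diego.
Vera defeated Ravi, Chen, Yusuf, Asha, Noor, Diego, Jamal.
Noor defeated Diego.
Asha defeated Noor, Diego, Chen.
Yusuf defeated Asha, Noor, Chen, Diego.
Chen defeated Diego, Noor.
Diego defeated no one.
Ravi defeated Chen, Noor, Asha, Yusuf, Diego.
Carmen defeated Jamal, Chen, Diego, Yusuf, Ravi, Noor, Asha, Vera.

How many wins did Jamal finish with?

Jamal's results: beat Chen, Noor, Yusuf, Diego, Ravi, Asha; lost to Vera, Carmen.
That is 6 wins.

6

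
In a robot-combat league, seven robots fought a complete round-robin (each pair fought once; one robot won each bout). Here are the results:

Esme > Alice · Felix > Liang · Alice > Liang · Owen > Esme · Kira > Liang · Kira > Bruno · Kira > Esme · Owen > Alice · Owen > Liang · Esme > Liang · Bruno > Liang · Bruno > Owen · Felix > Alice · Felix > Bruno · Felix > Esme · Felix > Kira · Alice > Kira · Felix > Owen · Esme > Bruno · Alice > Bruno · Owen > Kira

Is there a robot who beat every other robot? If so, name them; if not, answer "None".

Felix has 6 wins out of 6 opponents — a perfect record.

Felix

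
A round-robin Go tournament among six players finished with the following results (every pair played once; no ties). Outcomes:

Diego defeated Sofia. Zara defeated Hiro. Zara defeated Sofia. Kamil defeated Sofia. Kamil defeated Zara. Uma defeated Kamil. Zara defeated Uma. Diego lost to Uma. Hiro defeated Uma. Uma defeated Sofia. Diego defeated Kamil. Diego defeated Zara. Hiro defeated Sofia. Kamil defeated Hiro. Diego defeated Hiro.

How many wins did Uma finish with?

3

Uma's results: beat Diego, Sofia, Kamil; lost to Zara, Hiro.
That is 3 wins.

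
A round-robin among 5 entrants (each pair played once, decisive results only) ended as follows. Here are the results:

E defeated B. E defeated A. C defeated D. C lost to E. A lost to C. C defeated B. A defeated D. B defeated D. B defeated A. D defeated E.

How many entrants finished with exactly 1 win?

Win totals: A 1, B 2, C 3, D 1, E 3.
Exactly 1: A, D — 2 entrants.

2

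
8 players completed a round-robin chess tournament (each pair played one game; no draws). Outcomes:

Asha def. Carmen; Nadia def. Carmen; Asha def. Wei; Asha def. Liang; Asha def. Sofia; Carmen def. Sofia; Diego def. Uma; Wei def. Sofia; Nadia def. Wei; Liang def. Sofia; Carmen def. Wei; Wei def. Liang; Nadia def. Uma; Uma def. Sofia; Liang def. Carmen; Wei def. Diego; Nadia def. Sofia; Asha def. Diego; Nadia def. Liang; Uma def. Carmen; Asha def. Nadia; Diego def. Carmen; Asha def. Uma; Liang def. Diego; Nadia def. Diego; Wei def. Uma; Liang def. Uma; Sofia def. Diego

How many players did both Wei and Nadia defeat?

Wei beat: Uma, Diego, Liang, Sofia.
Nadia beat: Uma, Diego, Wei, Carmen, Liang, Sofia.
Both beat: Uma, Diego, Liang, Sofia — 4.

4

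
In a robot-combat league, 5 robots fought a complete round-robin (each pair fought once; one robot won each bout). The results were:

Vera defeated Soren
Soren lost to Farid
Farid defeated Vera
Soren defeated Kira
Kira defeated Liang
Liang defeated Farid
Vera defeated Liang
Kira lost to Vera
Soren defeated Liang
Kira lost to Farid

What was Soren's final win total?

Soren's results: beat Liang, Kira; lost to Vera, Farid.
That is 2 wins.

2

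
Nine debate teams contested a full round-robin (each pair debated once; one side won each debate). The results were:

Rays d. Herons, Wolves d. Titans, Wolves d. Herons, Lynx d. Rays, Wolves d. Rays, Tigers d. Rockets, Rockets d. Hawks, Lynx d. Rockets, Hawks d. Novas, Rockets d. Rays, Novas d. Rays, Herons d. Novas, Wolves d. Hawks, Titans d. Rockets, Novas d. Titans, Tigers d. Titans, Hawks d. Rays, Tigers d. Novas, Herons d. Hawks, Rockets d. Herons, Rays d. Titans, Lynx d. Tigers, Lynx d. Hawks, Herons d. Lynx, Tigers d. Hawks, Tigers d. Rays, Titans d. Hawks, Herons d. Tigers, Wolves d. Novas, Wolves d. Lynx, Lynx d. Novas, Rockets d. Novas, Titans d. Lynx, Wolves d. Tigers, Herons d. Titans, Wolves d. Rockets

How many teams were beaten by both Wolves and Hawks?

2

Wolves beat: Herons, Titans, Rays, Lynx, Rockets, Tigers, Novas, Hawks.
Hawks beat: Rays, Novas.
Both beat: Rays, Novas — 2.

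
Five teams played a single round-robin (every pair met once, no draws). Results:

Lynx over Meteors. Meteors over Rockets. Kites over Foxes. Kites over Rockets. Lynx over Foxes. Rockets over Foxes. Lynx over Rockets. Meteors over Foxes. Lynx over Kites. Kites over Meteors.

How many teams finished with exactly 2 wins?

Win totals: Foxes 0, Lynx 4, Rockets 1, Kites 3, Meteors 2.
Exactly 2: Meteors — 1 team.

1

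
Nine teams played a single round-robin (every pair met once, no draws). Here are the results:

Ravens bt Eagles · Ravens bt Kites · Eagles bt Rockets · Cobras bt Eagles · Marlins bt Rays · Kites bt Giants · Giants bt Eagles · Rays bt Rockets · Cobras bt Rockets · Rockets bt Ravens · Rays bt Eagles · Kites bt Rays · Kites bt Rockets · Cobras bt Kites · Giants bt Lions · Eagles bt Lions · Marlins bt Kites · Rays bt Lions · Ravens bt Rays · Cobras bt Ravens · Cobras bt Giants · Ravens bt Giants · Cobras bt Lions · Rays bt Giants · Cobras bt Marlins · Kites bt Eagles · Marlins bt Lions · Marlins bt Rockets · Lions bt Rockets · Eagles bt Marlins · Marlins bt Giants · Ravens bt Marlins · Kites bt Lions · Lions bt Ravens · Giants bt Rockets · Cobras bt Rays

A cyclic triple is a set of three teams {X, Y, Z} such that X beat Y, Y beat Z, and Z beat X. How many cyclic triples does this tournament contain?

Win totals: Eagles 3, Giants 3, Cobras 8, Ravens 5, Kites 5, Rockets 1, Rays 4, Marlins 5, Lions 2.
A team with w wins dominates both others in C(w,2) triples; summing gives 3 + 3 + 28 + 10 + 10 + 0 + 6 + 10 + 1 = 71 transitive triples.
Total triples C(9,3) = 84, so cyclic triples = 84 − 71 = 13.

13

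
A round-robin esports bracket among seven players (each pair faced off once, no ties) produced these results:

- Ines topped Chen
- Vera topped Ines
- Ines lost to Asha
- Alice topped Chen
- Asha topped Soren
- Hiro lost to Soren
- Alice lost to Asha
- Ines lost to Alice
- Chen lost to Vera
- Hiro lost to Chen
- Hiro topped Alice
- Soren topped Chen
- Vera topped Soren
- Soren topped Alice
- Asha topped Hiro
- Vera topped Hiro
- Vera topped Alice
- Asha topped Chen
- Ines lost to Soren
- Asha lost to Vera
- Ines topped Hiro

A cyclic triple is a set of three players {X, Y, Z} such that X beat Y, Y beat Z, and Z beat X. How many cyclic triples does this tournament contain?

2

Win totals: Soren 4, Vera 6, Ines 2, Chen 1, Alice 2, Hiro 1, Asha 5.
A player with w wins dominates both others in C(w,2) triples; summing gives 6 + 15 + 1 + 0 + 1 + 0 + 10 = 33 transitive triples.
Total triples C(7,3) = 35, so cyclic triples = 35 − 33 = 2.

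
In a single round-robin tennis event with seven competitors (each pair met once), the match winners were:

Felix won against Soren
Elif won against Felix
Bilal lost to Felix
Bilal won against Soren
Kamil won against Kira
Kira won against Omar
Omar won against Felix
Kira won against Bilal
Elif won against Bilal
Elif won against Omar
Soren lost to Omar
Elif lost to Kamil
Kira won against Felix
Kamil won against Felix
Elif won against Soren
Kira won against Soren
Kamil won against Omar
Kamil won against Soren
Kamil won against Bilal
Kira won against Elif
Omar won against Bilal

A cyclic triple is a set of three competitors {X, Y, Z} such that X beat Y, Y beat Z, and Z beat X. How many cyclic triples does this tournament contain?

Win totals: Soren 0, Omar 3, Elif 4, Kamil 6, Felix 2, Kira 5, Bilal 1.
A competitor with w wins dominates both others in C(w,2) triples; summing gives 0 + 3 + 6 + 15 + 1 + 10 + 0 = 35 transitive triples.
Total triples C(7,3) = 35, so cyclic triples = 35 − 35 = 0.

0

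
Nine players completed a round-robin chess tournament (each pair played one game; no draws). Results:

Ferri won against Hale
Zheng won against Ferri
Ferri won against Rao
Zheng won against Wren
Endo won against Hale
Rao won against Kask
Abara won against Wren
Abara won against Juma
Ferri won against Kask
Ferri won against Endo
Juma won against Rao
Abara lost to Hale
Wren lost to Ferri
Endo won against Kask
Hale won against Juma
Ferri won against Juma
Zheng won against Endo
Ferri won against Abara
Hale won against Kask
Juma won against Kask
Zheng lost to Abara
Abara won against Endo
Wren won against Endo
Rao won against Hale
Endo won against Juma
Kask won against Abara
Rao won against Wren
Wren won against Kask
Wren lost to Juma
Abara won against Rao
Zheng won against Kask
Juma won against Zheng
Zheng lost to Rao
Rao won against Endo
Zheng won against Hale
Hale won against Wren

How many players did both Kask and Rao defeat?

Kask beat: Abara.
Rao beat: Wren, Hale, Endo, Zheng, Kask.
No one was beaten by both.

0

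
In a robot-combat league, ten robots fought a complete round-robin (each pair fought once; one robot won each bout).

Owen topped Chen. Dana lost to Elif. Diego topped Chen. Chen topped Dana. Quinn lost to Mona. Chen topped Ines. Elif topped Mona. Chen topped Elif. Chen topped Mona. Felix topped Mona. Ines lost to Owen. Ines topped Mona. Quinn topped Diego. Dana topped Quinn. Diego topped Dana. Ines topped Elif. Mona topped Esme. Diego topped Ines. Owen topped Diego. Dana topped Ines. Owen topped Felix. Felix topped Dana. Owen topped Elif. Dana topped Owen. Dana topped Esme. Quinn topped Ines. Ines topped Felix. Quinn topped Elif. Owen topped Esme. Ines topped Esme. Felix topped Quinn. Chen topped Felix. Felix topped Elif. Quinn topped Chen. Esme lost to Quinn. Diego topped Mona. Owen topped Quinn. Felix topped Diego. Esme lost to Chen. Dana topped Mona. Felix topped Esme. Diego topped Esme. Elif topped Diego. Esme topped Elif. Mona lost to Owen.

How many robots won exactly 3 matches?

1

Win totals: Felix 6, Elif 3, Ines 4, Mona 2, Diego 5, Dana 5, Esme 1, Chen 6, Quinn 5, Owen 8.
Exactly 3: Elif — 1 robot.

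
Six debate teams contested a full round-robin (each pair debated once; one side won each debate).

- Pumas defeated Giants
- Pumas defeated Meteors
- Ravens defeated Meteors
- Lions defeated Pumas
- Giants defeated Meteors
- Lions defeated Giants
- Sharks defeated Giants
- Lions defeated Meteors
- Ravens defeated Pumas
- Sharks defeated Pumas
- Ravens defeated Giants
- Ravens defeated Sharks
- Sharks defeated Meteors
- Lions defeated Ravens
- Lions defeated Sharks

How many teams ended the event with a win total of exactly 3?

Win totals: Meteors 0, Sharks 3, Pumas 2, Giants 1, Ravens 4, Lions 5.
Exactly 3: Sharks — 1 team.

1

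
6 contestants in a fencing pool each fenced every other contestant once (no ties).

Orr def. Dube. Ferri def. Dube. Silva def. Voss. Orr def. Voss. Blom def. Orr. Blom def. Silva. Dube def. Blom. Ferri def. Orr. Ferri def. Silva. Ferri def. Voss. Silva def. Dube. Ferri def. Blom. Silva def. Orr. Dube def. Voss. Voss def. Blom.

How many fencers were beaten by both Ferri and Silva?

Ferri beat: Blom, Orr, Voss, Silva, Dube.
Silva beat: Orr, Voss, Dube.
Both beat: Orr, Voss, Dube — 3.

3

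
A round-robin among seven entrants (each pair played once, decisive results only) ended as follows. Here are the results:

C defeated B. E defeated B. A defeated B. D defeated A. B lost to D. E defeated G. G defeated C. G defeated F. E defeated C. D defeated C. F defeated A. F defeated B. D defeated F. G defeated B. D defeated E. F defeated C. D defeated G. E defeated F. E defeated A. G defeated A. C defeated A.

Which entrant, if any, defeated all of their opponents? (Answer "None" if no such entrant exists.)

D

D has 6 wins out of 6 opponents — a perfect record.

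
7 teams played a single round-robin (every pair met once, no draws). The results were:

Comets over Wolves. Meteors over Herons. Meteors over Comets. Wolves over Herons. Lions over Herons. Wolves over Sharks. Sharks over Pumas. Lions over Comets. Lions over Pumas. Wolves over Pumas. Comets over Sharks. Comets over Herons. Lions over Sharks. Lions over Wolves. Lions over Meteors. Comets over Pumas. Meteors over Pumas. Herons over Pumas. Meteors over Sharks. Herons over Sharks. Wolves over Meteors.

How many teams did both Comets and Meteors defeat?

3

Comets beat: Wolves, Pumas, Sharks, Herons.
Meteors beat: Pumas, Sharks, Comets, Herons.
Both beat: Pumas, Sharks, Herons — 3.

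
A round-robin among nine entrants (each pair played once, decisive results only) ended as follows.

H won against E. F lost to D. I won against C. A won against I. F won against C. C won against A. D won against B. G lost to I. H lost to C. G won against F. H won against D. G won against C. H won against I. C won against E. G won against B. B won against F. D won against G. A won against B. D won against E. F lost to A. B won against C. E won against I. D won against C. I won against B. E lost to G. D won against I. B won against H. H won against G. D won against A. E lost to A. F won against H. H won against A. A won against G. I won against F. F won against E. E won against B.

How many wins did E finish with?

2

E's results: beat B, I; lost to A, C, D, F, G, H.
That is 2 wins.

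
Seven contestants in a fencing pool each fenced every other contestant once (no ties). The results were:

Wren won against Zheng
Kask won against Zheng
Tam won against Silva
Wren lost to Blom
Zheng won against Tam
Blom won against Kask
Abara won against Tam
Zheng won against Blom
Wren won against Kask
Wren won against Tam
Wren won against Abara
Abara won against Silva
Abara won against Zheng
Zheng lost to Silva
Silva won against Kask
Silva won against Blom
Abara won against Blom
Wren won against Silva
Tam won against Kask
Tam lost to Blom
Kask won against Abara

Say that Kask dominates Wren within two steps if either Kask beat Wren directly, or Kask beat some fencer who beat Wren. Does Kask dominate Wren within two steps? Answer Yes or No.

No

Kask did not beat Wren directly.
Kask beat Abara, Zheng, but each of them lost to Wren. No two-step path.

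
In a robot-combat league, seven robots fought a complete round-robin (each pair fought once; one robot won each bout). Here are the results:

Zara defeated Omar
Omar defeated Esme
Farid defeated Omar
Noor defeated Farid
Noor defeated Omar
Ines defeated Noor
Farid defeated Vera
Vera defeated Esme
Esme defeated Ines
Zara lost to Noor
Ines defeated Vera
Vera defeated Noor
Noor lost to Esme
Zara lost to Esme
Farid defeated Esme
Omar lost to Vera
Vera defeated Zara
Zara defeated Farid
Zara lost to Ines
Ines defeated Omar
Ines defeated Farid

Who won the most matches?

Win totals: Farid 3, Noor 3, Ines 5, Vera 4, Esme 3, Zara 2, Omar 1.
Ines leads with 5 wins (next highest: 4).

Ines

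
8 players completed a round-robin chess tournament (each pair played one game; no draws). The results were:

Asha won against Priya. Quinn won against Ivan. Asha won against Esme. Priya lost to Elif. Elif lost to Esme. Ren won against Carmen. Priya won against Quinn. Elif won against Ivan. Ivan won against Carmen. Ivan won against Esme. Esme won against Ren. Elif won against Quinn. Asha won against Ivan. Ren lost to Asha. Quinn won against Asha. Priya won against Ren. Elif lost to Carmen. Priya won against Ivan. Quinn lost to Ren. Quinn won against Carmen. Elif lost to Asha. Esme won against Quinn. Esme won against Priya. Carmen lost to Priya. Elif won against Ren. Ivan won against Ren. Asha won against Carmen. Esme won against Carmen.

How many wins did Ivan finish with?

Ivan's results: beat Carmen, Esme, Ren; lost to Asha, Quinn, Priya, Elif.
That is 3 wins.

3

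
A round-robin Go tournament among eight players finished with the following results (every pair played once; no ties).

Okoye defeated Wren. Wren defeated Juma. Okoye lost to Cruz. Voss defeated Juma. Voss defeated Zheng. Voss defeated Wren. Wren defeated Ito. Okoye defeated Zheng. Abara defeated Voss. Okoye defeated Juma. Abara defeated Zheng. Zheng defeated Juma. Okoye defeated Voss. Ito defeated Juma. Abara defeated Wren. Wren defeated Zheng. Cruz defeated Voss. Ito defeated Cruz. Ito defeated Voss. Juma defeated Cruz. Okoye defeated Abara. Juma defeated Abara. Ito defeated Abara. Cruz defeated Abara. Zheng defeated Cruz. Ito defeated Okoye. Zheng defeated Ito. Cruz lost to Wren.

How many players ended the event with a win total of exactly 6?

Win totals: Juma 2, Wren 4, Ito 5, Cruz 3, Zheng 3, Okoye 5, Voss 3, Abara 3.
No player has exactly 6 wins.

0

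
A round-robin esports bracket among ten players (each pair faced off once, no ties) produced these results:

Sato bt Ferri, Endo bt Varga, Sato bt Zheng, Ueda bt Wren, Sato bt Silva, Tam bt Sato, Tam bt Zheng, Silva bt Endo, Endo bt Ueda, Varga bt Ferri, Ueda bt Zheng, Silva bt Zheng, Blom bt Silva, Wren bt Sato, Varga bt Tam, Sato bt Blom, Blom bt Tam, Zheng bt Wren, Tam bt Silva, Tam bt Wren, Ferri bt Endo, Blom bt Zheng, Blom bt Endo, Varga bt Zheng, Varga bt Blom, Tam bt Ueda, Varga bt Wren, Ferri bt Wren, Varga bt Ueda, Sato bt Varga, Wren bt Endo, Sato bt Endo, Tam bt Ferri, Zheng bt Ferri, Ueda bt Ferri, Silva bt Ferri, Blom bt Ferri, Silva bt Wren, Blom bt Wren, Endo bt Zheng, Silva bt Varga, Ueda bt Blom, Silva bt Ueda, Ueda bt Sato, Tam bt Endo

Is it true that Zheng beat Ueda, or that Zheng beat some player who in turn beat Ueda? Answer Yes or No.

Zheng did not beat Ueda directly.
Zheng beat Wren, Ferri, but each of them lost to Ueda. No two-step path.

No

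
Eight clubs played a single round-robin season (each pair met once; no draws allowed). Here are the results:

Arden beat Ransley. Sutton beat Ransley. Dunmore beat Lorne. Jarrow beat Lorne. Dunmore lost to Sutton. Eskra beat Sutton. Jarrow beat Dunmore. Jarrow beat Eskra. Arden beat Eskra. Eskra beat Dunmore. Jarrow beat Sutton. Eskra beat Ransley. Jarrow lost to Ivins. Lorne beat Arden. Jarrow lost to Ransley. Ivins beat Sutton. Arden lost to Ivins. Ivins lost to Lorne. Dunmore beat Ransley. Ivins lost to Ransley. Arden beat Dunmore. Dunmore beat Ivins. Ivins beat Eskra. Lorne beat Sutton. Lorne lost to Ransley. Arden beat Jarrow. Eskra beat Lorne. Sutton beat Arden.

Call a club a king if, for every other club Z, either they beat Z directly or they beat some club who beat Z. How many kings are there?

Lorne reaches everyone (king).
Ivins reaches everyone (king).
Dunmore reaches everyone (king).
Sutton reaches everyone (king).
Eskra reaches everyone (king).
Arden reaches everyone (king).
Jarrow reaches everyone (king).
Ransley reaches everyone (king).
Kings: Lorne, Ivins, Dunmore, Sutton, Eskra, Arden, Jarrow, Ransley — 8.

8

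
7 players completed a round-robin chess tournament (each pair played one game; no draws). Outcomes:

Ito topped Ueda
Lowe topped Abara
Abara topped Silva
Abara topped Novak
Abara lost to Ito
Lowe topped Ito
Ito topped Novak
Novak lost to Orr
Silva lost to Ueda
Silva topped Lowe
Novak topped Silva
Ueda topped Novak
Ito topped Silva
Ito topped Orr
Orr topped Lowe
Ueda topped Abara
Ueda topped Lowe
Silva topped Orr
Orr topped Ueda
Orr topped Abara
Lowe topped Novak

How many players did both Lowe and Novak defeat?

Lowe beat: Abara, Ito, Novak.
Novak beat: Silva.
No one was beaten by both.

0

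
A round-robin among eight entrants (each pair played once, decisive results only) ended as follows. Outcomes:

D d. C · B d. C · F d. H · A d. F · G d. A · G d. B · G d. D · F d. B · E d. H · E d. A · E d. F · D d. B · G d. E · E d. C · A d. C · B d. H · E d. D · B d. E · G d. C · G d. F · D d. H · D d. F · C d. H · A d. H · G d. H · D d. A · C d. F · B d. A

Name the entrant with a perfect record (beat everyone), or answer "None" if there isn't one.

G has 7 wins out of 7 opponents — a perfect record.

G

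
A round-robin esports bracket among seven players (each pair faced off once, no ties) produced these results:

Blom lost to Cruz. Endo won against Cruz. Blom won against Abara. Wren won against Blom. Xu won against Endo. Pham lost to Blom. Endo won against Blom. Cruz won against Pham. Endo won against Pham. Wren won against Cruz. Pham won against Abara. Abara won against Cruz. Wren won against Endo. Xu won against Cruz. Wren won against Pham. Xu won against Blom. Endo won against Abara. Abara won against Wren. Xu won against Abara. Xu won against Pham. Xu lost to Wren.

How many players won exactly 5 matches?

Win totals: Wren 5, Cruz 2, Abara 2, Pham 1, Endo 4, Blom 2, Xu 5.
Exactly 5: Wren, Xu — 2 players.

2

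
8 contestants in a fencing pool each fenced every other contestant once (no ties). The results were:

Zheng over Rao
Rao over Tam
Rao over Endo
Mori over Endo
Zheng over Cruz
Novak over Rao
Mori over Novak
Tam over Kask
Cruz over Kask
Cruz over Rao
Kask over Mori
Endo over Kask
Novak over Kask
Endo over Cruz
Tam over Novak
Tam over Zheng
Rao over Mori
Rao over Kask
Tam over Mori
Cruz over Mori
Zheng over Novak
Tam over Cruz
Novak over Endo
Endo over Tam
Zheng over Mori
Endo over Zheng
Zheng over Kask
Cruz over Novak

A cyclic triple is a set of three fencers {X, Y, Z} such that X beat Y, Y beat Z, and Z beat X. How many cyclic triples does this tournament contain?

14

Win totals: Cruz 4, Kask 1, Zheng 5, Novak 3, Rao 4, Mori 2, Tam 5, Endo 4.
A fencer with w wins dominates both others in C(w,2) triples; summing gives 6 + 0 + 10 + 3 + 6 + 1 + 10 + 6 = 42 transitive triples.
Total triples C(8,3) = 56, so cyclic triples = 56 − 42 = 14.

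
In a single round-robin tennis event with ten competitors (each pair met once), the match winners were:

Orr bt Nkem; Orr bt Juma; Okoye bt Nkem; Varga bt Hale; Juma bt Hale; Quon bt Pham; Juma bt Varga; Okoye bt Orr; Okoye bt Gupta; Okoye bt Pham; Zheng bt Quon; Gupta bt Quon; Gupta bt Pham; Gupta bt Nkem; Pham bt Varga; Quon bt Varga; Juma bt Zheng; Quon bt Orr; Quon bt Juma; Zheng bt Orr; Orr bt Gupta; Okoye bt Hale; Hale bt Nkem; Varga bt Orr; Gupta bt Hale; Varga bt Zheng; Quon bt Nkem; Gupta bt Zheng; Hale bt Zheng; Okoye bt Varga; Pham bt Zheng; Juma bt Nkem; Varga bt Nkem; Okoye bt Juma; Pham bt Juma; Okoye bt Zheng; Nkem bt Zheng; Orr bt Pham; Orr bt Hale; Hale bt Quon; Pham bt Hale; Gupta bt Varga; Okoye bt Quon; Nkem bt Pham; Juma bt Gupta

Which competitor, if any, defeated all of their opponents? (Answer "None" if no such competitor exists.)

Okoye

Okoye has 9 wins out of 9 opponents — a perfect record.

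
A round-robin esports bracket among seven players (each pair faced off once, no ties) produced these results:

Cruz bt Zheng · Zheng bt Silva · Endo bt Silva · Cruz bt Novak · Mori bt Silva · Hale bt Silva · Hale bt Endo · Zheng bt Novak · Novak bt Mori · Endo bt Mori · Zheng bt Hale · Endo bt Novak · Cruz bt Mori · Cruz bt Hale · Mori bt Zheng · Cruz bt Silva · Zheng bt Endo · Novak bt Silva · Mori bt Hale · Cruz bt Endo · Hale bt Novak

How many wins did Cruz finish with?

Cruz's results: beat Hale, Zheng, Novak, Mori, Silva, Endo; lost to no one.
That is 6 wins.

6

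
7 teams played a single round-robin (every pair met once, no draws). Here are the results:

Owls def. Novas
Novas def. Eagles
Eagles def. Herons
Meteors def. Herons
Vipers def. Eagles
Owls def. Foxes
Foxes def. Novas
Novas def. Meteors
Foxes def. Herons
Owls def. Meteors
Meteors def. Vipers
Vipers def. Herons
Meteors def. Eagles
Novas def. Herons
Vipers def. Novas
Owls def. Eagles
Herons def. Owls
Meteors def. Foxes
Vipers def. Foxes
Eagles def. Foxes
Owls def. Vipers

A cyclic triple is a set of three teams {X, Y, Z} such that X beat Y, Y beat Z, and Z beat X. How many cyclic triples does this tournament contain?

Win totals: Eagles 2, Foxes 2, Novas 3, Vipers 4, Herons 1, Owls 5, Meteors 4.
A team with w wins dominates both others in C(w,2) triples; summing gives 1 + 1 + 3 + 6 + 0 + 10 + 6 = 27 transitive triples.
Total triples C(7,3) = 35, so cyclic triples = 35 − 27 = 8.

8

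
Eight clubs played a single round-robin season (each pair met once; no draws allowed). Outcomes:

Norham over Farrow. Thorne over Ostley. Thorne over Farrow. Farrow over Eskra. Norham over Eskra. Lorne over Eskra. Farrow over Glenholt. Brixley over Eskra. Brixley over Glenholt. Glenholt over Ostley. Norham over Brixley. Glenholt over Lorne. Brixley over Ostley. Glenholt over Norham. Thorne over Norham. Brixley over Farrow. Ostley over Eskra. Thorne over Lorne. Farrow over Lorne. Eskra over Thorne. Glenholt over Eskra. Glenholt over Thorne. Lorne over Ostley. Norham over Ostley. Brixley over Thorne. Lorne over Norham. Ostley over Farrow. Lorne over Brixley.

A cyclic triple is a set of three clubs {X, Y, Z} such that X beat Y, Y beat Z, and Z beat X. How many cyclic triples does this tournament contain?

Win totals: Glenholt 5, Thorne 4, Brixley 5, Norham 4, Farrow 3, Ostley 2, Eskra 1, Lorne 4.
A club with w wins dominates both others in C(w,2) triples; summing gives 10 + 6 + 10 + 6 + 3 + 1 + 0 + 6 = 42 transitive triples.
Total triples C(8,3) = 56, so cyclic triples = 56 − 42 = 14.

14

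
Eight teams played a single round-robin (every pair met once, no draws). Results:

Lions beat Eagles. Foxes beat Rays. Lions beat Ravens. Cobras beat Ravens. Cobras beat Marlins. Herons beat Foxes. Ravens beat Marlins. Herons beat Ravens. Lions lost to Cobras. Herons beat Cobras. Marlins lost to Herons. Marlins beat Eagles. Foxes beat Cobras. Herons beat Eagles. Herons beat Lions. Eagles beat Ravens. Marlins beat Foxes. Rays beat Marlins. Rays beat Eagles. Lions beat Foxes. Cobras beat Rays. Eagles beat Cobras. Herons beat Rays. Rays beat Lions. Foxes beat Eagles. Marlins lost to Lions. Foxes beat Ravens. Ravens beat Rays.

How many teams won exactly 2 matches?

3

Win totals: Lions 4, Rays 3, Foxes 4, Eagles 2, Herons 7, Cobras 4, Ravens 2, Marlins 2.
Exactly 2: Eagles, Ravens, Marlins — 3 teams.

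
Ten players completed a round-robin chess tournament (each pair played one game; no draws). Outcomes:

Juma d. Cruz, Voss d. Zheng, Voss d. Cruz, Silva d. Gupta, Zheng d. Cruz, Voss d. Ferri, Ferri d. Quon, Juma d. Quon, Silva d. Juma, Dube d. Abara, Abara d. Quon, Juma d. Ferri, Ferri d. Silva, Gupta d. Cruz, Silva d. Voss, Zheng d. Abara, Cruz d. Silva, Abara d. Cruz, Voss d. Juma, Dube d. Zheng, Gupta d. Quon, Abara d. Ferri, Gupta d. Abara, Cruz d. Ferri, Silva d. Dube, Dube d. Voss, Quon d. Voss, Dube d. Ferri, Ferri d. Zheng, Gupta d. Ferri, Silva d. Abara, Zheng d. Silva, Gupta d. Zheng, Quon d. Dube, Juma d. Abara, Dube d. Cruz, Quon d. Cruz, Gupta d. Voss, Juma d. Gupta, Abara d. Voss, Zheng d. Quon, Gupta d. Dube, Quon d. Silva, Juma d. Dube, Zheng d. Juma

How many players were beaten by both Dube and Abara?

Dube beat: Cruz, Abara, Voss, Zheng, Ferri.
Abara beat: Cruz, Quon, Voss, Ferri.
Both beat: Cruz, Voss, Ferri — 3.

3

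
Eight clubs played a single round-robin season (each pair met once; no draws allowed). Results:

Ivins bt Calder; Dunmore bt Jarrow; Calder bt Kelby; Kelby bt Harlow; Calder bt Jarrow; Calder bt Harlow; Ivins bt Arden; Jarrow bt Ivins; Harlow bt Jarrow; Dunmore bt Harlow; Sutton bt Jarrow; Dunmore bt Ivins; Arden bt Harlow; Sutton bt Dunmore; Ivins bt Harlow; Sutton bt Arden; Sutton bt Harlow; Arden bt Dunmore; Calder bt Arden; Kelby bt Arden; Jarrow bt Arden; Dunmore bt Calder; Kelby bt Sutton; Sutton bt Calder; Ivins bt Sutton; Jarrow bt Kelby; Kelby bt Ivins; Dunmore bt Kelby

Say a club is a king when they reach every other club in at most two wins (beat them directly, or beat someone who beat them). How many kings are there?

6

Jarrow reaches everyone (king).
Harlow cannot reach Calder, Sutton, Dunmore in two steps.
Calder reaches everyone (king).
Arden cannot reach Sutton in two steps.
Kelby reaches everyone (king).
Sutton reaches everyone (king).
Dunmore reaches everyone (king).
Ivins reaches everyone (king).
Kings: Jarrow, Calder, Kelby, Sutton, Dunmore, Ivins — 6.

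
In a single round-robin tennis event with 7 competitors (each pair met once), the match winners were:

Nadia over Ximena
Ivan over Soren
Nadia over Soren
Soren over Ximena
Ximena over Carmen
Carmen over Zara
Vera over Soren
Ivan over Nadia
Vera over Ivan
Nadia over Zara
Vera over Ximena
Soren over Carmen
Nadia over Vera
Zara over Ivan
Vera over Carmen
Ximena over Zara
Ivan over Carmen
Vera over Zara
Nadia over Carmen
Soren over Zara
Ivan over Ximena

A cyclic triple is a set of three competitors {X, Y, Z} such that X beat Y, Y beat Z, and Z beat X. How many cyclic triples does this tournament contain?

5

Win totals: Vera 5, Carmen 1, Ximena 2, Zara 1, Nadia 5, Soren 3, Ivan 4.
A competitor with w wins dominates both others in C(w,2) triples; summing gives 10 + 0 + 1 + 0 + 10 + 3 + 6 = 30 transitive triples.
Total triples C(7,3) = 35, so cyclic triples = 35 − 30 = 5.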